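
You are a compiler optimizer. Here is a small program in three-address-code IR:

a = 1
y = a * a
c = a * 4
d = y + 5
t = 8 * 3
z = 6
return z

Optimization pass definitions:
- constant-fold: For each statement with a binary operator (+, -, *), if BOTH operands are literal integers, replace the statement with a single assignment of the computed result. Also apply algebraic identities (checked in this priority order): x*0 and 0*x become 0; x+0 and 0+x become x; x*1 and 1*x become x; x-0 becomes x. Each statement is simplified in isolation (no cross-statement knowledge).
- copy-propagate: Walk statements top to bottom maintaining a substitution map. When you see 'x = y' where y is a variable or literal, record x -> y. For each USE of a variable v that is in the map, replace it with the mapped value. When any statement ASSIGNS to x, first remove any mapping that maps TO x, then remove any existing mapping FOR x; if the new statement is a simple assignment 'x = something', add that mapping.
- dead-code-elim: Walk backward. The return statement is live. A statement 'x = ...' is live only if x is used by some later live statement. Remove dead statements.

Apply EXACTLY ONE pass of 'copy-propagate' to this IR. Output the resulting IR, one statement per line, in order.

Applying copy-propagate statement-by-statement:
  [1] a = 1  (unchanged)
  [2] y = a * a  -> y = 1 * 1
  [3] c = a * 4  -> c = 1 * 4
  [4] d = y + 5  (unchanged)
  [5] t = 8 * 3  (unchanged)
  [6] z = 6  (unchanged)
  [7] return z  -> return 6
Result (7 stmts):
  a = 1
  y = 1 * 1
  c = 1 * 4
  d = y + 5
  t = 8 * 3
  z = 6
  return 6

Answer: a = 1
y = 1 * 1
c = 1 * 4
d = y + 5
t = 8 * 3
z = 6
return 6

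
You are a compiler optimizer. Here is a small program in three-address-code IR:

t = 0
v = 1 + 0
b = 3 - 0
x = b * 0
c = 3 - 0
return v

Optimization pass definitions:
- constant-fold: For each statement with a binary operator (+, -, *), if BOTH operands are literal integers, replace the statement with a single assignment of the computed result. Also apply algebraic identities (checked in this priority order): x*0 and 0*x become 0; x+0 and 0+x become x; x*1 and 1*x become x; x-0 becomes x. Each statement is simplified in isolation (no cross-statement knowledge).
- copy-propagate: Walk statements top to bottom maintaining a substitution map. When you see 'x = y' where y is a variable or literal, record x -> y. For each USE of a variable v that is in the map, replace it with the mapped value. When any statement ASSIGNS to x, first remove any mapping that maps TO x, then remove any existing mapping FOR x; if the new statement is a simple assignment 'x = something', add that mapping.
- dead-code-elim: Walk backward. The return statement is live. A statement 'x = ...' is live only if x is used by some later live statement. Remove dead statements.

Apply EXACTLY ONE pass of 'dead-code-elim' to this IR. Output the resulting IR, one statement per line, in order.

Answer: v = 1 + 0
return v

Derivation:
Applying dead-code-elim statement-by-statement:
  [6] return v  -> KEEP (return); live=['v']
  [5] c = 3 - 0  -> DEAD (c not live)
  [4] x = b * 0  -> DEAD (x not live)
  [3] b = 3 - 0  -> DEAD (b not live)
  [2] v = 1 + 0  -> KEEP; live=[]
  [1] t = 0  -> DEAD (t not live)
Result (2 stmts):
  v = 1 + 0
  return v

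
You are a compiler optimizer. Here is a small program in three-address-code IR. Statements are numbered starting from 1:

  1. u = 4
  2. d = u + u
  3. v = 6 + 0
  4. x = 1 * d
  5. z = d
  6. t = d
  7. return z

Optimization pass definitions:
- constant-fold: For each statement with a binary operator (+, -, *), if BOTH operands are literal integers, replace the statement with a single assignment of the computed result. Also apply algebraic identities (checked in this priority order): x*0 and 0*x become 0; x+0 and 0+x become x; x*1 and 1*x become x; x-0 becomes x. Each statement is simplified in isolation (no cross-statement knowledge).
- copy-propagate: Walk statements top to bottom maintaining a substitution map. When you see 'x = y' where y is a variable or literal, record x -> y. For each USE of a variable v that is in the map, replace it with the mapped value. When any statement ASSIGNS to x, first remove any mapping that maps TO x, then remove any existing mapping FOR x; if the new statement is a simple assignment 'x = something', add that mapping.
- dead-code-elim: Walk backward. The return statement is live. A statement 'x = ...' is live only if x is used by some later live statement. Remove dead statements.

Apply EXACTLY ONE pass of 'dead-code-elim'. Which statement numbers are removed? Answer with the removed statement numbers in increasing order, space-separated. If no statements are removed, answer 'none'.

Answer: 3 4 6

Derivation:
Backward liveness scan:
Stmt 1 'u = 4': KEEP (u is live); live-in = []
Stmt 2 'd = u + u': KEEP (d is live); live-in = ['u']
Stmt 3 'v = 6 + 0': DEAD (v not in live set ['d'])
Stmt 4 'x = 1 * d': DEAD (x not in live set ['d'])
Stmt 5 'z = d': KEEP (z is live); live-in = ['d']
Stmt 6 't = d': DEAD (t not in live set ['z'])
Stmt 7 'return z': KEEP (return); live-in = ['z']
Removed statement numbers: [3, 4, 6]
Surviving IR:
  u = 4
  d = u + u
  z = d
  return z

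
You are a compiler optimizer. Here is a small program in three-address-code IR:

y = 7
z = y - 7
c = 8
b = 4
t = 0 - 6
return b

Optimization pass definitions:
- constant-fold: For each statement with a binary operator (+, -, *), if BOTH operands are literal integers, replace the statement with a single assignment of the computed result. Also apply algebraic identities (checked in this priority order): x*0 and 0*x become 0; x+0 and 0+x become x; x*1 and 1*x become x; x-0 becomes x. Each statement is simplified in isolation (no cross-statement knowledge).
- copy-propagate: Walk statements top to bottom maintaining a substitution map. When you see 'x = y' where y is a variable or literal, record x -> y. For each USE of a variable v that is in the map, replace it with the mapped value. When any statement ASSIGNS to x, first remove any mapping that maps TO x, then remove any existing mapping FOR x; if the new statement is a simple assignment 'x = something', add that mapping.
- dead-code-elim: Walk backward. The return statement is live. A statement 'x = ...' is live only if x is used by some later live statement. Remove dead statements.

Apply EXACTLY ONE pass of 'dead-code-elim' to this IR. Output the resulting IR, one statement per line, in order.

Applying dead-code-elim statement-by-statement:
  [6] return b  -> KEEP (return); live=['b']
  [5] t = 0 - 6  -> DEAD (t not live)
  [4] b = 4  -> KEEP; live=[]
  [3] c = 8  -> DEAD (c not live)
  [2] z = y - 7  -> DEAD (z not live)
  [1] y = 7  -> DEAD (y not live)
Result (2 stmts):
  b = 4
  return b

Answer: b = 4
return b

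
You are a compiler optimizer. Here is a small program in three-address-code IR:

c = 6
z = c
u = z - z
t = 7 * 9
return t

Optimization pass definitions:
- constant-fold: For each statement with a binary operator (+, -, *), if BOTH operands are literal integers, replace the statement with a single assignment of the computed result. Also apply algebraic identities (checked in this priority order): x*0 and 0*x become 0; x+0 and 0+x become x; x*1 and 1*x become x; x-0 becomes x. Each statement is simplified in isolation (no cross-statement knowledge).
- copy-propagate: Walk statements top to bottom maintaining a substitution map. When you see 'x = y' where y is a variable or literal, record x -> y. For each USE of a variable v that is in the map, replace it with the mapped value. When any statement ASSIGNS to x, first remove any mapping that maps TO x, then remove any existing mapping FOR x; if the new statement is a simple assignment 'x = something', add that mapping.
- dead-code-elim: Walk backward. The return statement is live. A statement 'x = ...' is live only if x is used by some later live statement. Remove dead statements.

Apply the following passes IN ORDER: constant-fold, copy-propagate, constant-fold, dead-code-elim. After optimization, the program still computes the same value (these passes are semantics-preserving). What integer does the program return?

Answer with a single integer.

Answer: 63

Derivation:
Initial IR:
  c = 6
  z = c
  u = z - z
  t = 7 * 9
  return t
After constant-fold (5 stmts):
  c = 6
  z = c
  u = z - z
  t = 63
  return t
After copy-propagate (5 stmts):
  c = 6
  z = 6
  u = 6 - 6
  t = 63
  return 63
After constant-fold (5 stmts):
  c = 6
  z = 6
  u = 0
  t = 63
  return 63
After dead-code-elim (1 stmts):
  return 63
Evaluate:
  c = 6  =>  c = 6
  z = c  =>  z = 6
  u = z - z  =>  u = 0
  t = 7 * 9  =>  t = 63
  return t = 63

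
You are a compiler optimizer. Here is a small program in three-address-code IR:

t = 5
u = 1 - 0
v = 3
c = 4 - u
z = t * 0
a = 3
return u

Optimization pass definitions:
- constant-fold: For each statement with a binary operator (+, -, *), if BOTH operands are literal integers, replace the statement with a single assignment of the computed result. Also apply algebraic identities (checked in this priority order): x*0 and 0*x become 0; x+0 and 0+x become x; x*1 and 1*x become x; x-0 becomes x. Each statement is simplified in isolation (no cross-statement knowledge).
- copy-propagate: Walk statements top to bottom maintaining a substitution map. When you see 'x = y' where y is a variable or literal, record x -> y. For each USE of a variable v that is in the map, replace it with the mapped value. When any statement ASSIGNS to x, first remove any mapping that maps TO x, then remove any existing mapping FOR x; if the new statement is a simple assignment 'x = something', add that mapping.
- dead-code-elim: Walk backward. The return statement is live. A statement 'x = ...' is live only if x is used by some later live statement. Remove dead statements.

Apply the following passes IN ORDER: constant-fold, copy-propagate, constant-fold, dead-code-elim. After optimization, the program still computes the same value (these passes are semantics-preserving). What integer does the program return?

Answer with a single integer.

Initial IR:
  t = 5
  u = 1 - 0
  v = 3
  c = 4 - u
  z = t * 0
  a = 3
  return u
After constant-fold (7 stmts):
  t = 5
  u = 1
  v = 3
  c = 4 - u
  z = 0
  a = 3
  return u
After copy-propagate (7 stmts):
  t = 5
  u = 1
  v = 3
  c = 4 - 1
  z = 0
  a = 3
  return 1
After constant-fold (7 stmts):
  t = 5
  u = 1
  v = 3
  c = 3
  z = 0
  a = 3
  return 1
After dead-code-elim (1 stmts):
  return 1
Evaluate:
  t = 5  =>  t = 5
  u = 1 - 0  =>  u = 1
  v = 3  =>  v = 3
  c = 4 - u  =>  c = 3
  z = t * 0  =>  z = 0
  a = 3  =>  a = 3
  return u = 1

Answer: 1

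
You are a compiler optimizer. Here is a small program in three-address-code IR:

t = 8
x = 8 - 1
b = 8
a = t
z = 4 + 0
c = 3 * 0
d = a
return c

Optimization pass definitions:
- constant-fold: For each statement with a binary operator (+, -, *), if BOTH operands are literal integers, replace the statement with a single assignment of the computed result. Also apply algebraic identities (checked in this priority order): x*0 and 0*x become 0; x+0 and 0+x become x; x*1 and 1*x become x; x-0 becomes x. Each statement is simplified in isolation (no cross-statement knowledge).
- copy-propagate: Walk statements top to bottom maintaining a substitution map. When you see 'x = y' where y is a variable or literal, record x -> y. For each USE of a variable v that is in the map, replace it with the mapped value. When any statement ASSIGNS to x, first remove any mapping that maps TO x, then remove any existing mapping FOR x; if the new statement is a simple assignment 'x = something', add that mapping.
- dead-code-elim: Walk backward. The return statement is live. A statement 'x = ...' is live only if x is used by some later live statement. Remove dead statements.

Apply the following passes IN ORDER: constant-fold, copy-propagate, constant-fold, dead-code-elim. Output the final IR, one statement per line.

Initial IR:
  t = 8
  x = 8 - 1
  b = 8
  a = t
  z = 4 + 0
  c = 3 * 0
  d = a
  return c
After constant-fold (8 stmts):
  t = 8
  x = 7
  b = 8
  a = t
  z = 4
  c = 0
  d = a
  return c
After copy-propagate (8 stmts):
  t = 8
  x = 7
  b = 8
  a = 8
  z = 4
  c = 0
  d = 8
  return 0
After constant-fold (8 stmts):
  t = 8
  x = 7
  b = 8
  a = 8
  z = 4
  c = 0
  d = 8
  return 0
After dead-code-elim (1 stmts):
  return 0

Answer: return 0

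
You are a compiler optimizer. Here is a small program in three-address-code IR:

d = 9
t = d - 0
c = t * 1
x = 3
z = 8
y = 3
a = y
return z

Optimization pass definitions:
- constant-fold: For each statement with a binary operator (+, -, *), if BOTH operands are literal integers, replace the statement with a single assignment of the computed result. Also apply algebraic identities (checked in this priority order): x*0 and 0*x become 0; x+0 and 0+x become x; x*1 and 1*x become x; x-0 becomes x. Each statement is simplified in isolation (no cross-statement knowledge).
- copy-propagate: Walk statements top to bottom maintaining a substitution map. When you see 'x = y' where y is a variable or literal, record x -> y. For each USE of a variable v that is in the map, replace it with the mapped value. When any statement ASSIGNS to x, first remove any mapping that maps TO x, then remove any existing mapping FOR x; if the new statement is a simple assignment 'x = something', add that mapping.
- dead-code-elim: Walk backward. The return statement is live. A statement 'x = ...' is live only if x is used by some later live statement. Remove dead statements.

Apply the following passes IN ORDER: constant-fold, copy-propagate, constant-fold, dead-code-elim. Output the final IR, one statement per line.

Initial IR:
  d = 9
  t = d - 0
  c = t * 1
  x = 3
  z = 8
  y = 3
  a = y
  return z
After constant-fold (8 stmts):
  d = 9
  t = d
  c = t
  x = 3
  z = 8
  y = 3
  a = y
  return z
After copy-propagate (8 stmts):
  d = 9
  t = 9
  c = 9
  x = 3
  z = 8
  y = 3
  a = 3
  return 8
After constant-fold (8 stmts):
  d = 9
  t = 9
  c = 9
  x = 3
  z = 8
  y = 3
  a = 3
  return 8
After dead-code-elim (1 stmts):
  return 8

Answer: return 8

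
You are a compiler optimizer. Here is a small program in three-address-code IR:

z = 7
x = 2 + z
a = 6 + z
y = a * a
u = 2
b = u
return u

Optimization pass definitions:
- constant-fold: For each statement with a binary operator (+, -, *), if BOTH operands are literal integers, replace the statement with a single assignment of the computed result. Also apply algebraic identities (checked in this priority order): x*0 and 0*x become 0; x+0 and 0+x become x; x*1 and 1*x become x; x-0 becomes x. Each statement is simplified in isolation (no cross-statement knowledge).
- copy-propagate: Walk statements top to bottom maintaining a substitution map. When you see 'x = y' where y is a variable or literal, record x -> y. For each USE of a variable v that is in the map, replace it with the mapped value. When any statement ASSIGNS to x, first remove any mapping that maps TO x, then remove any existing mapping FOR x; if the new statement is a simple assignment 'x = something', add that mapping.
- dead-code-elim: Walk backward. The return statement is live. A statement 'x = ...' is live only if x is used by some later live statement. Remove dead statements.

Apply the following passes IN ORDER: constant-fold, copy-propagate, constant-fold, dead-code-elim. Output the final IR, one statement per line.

Initial IR:
  z = 7
  x = 2 + z
  a = 6 + z
  y = a * a
  u = 2
  b = u
  return u
After constant-fold (7 stmts):
  z = 7
  x = 2 + z
  a = 6 + z
  y = a * a
  u = 2
  b = u
  return u
After copy-propagate (7 stmts):
  z = 7
  x = 2 + 7
  a = 6 + 7
  y = a * a
  u = 2
  b = 2
  return 2
After constant-fold (7 stmts):
  z = 7
  x = 9
  a = 13
  y = a * a
  u = 2
  b = 2
  return 2
After dead-code-elim (1 stmts):
  return 2

Answer: return 2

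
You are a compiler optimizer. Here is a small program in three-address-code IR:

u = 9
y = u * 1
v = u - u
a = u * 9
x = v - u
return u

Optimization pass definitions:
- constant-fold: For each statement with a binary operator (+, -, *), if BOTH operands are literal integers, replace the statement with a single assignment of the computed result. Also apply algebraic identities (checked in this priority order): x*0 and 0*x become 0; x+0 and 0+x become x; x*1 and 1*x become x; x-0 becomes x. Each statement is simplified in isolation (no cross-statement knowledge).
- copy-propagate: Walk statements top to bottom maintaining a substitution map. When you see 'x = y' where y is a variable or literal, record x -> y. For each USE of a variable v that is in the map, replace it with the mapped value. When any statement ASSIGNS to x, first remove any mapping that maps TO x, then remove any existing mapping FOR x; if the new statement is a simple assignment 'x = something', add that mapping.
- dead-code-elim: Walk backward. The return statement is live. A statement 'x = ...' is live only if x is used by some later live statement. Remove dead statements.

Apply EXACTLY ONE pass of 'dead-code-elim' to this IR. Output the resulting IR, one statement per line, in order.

Applying dead-code-elim statement-by-statement:
  [6] return u  -> KEEP (return); live=['u']
  [5] x = v - u  -> DEAD (x not live)
  [4] a = u * 9  -> DEAD (a not live)
  [3] v = u - u  -> DEAD (v not live)
  [2] y = u * 1  -> DEAD (y not live)
  [1] u = 9  -> KEEP; live=[]
Result (2 stmts):
  u = 9
  return u

Answer: u = 9
return u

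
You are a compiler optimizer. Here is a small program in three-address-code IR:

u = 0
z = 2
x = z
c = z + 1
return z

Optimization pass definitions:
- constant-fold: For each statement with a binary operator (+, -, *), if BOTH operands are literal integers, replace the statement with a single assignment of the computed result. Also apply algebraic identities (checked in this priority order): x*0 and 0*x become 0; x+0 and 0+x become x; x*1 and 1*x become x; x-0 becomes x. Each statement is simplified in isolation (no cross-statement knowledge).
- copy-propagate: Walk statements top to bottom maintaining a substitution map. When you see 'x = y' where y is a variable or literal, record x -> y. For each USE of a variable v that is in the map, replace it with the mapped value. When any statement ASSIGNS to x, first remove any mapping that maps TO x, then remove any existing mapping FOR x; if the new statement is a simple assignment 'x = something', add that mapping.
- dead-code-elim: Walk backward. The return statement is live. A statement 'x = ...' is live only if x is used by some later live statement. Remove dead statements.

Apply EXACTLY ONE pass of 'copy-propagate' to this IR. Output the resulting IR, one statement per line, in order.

Answer: u = 0
z = 2
x = 2
c = 2 + 1
return 2

Derivation:
Applying copy-propagate statement-by-statement:
  [1] u = 0  (unchanged)
  [2] z = 2  (unchanged)
  [3] x = z  -> x = 2
  [4] c = z + 1  -> c = 2 + 1
  [5] return z  -> return 2
Result (5 stmts):
  u = 0
  z = 2
  x = 2
  c = 2 + 1
  return 2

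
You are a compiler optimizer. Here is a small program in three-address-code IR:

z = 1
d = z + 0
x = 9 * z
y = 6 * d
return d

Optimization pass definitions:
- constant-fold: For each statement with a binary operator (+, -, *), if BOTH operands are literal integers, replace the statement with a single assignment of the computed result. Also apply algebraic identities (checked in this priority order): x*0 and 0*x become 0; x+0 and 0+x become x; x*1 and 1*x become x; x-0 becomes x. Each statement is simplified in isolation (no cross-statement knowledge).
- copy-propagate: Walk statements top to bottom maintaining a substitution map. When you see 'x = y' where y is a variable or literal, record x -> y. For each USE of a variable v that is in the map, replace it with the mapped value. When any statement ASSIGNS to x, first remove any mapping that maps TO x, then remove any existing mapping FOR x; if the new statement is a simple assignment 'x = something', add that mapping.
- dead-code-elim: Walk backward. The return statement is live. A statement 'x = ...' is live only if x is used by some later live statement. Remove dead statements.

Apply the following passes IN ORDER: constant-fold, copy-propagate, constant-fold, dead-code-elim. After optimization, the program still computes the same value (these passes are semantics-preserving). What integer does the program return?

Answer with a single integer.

Answer: 1

Derivation:
Initial IR:
  z = 1
  d = z + 0
  x = 9 * z
  y = 6 * d
  return d
After constant-fold (5 stmts):
  z = 1
  d = z
  x = 9 * z
  y = 6 * d
  return d
After copy-propagate (5 stmts):
  z = 1
  d = 1
  x = 9 * 1
  y = 6 * 1
  return 1
After constant-fold (5 stmts):
  z = 1
  d = 1
  x = 9
  y = 6
  return 1
After dead-code-elim (1 stmts):
  return 1
Evaluate:
  z = 1  =>  z = 1
  d = z + 0  =>  d = 1
  x = 9 * z  =>  x = 9
  y = 6 * d  =>  y = 6
  return d = 1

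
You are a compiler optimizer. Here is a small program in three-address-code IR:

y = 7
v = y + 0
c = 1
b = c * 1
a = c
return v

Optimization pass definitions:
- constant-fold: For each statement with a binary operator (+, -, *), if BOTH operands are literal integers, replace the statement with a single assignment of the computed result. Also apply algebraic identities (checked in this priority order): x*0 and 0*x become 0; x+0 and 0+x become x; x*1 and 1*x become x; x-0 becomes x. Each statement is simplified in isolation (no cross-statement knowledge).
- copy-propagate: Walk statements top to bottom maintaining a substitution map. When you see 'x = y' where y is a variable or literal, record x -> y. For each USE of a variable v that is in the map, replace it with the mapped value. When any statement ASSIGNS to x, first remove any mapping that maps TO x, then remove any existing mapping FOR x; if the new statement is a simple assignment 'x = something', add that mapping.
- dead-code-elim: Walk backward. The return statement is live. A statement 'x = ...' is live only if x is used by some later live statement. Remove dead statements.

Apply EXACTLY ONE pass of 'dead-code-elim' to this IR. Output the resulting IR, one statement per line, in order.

Answer: y = 7
v = y + 0
return v

Derivation:
Applying dead-code-elim statement-by-statement:
  [6] return v  -> KEEP (return); live=['v']
  [5] a = c  -> DEAD (a not live)
  [4] b = c * 1  -> DEAD (b not live)
  [3] c = 1  -> DEAD (c not live)
  [2] v = y + 0  -> KEEP; live=['y']
  [1] y = 7  -> KEEP; live=[]
Result (3 stmts):
  y = 7
  v = y + 0
  return v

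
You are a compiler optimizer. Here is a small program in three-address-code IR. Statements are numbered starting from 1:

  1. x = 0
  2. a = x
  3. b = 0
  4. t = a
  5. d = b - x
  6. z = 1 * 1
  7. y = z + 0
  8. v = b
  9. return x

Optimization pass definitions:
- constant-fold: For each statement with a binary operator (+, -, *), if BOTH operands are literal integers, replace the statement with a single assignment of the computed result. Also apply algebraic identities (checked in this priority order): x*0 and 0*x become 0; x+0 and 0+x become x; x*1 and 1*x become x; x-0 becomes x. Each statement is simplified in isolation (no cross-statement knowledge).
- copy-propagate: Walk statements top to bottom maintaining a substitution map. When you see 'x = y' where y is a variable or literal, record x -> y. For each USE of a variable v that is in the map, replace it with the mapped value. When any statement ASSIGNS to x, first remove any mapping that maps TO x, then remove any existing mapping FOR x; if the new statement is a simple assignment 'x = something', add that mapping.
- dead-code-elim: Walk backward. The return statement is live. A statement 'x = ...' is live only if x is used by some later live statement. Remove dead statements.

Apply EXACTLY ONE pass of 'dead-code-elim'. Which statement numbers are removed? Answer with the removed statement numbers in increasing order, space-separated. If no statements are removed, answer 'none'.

Backward liveness scan:
Stmt 1 'x = 0': KEEP (x is live); live-in = []
Stmt 2 'a = x': DEAD (a not in live set ['x'])
Stmt 3 'b = 0': DEAD (b not in live set ['x'])
Stmt 4 't = a': DEAD (t not in live set ['x'])
Stmt 5 'd = b - x': DEAD (d not in live set ['x'])
Stmt 6 'z = 1 * 1': DEAD (z not in live set ['x'])
Stmt 7 'y = z + 0': DEAD (y not in live set ['x'])
Stmt 8 'v = b': DEAD (v not in live set ['x'])
Stmt 9 'return x': KEEP (return); live-in = ['x']
Removed statement numbers: [2, 3, 4, 5, 6, 7, 8]
Surviving IR:
  x = 0
  return x

Answer: 2 3 4 5 6 7 8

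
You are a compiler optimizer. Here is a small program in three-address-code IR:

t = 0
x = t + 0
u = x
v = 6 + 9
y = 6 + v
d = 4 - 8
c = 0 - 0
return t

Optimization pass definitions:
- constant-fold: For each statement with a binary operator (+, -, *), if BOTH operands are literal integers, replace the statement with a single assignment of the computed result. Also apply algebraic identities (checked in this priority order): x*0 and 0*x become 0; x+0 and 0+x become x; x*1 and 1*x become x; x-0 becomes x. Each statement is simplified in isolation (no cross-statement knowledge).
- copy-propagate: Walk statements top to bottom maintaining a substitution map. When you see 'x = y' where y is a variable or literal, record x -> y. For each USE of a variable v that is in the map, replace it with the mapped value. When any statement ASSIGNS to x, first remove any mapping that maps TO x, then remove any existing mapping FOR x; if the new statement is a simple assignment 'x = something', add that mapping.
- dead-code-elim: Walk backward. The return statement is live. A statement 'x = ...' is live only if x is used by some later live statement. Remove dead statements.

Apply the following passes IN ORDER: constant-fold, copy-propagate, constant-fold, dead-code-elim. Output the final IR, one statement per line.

Initial IR:
  t = 0
  x = t + 0
  u = x
  v = 6 + 9
  y = 6 + v
  d = 4 - 8
  c = 0 - 0
  return t
After constant-fold (8 stmts):
  t = 0
  x = t
  u = x
  v = 15
  y = 6 + v
  d = -4
  c = 0
  return t
After copy-propagate (8 stmts):
  t = 0
  x = 0
  u = 0
  v = 15
  y = 6 + 15
  d = -4
  c = 0
  return 0
After constant-fold (8 stmts):
  t = 0
  x = 0
  u = 0
  v = 15
  y = 21
  d = -4
  c = 0
  return 0
After dead-code-elim (1 stmts):
  return 0

Answer: return 0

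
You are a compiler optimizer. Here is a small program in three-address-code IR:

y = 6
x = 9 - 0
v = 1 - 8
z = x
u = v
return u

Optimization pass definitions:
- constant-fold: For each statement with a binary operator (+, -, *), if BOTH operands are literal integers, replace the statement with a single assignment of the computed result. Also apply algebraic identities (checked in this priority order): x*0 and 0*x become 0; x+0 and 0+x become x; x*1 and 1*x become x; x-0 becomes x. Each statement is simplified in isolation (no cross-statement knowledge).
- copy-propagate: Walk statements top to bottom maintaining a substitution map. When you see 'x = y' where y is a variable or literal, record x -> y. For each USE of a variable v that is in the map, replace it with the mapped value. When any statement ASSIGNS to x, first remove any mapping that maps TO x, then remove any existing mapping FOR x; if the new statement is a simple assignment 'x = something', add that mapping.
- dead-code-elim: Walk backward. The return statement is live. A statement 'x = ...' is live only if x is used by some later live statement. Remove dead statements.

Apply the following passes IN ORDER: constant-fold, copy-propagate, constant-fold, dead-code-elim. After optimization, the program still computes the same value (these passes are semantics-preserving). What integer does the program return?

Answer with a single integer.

Answer: -7

Derivation:
Initial IR:
  y = 6
  x = 9 - 0
  v = 1 - 8
  z = x
  u = v
  return u
After constant-fold (6 stmts):
  y = 6
  x = 9
  v = -7
  z = x
  u = v
  return u
After copy-propagate (6 stmts):
  y = 6
  x = 9
  v = -7
  z = 9
  u = -7
  return -7
After constant-fold (6 stmts):
  y = 6
  x = 9
  v = -7
  z = 9
  u = -7
  return -7
After dead-code-elim (1 stmts):
  return -7
Evaluate:
  y = 6  =>  y = 6
  x = 9 - 0  =>  x = 9
  v = 1 - 8  =>  v = -7
  z = x  =>  z = 9
  u = v  =>  u = -7
  return u = -7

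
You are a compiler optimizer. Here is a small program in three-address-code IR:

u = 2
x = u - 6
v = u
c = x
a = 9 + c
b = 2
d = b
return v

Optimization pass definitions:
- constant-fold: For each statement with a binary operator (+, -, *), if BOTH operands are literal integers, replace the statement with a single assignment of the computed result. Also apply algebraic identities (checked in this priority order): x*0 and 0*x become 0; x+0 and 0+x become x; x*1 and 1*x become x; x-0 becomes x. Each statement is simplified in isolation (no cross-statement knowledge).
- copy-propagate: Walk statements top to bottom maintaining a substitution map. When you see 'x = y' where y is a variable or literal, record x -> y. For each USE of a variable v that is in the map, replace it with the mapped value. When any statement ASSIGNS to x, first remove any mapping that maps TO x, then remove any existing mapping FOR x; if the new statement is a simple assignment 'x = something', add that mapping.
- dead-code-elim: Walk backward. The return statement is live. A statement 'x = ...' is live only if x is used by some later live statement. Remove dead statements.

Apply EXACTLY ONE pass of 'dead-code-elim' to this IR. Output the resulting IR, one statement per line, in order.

Applying dead-code-elim statement-by-statement:
  [8] return v  -> KEEP (return); live=['v']
  [7] d = b  -> DEAD (d not live)
  [6] b = 2  -> DEAD (b not live)
  [5] a = 9 + c  -> DEAD (a not live)
  [4] c = x  -> DEAD (c not live)
  [3] v = u  -> KEEP; live=['u']
  [2] x = u - 6  -> DEAD (x not live)
  [1] u = 2  -> KEEP; live=[]
Result (3 stmts):
  u = 2
  v = u
  return v

Answer: u = 2
v = u
return v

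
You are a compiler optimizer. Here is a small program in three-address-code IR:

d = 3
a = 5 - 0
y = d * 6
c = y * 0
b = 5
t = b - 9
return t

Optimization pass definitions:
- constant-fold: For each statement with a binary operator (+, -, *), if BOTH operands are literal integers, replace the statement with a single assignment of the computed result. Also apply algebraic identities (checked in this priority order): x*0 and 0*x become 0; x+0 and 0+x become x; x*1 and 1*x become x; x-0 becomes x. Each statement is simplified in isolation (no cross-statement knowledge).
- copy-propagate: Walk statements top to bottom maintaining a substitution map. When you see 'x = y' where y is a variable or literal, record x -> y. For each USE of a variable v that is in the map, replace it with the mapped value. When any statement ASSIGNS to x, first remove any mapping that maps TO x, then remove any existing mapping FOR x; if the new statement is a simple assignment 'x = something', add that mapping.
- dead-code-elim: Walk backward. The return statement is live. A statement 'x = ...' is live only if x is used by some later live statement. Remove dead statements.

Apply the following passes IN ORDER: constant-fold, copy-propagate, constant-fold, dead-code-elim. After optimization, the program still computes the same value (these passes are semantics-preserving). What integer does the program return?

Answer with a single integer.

Answer: -4

Derivation:
Initial IR:
  d = 3
  a = 5 - 0
  y = d * 6
  c = y * 0
  b = 5
  t = b - 9
  return t
After constant-fold (7 stmts):
  d = 3
  a = 5
  y = d * 6
  c = 0
  b = 5
  t = b - 9
  return t
After copy-propagate (7 stmts):
  d = 3
  a = 5
  y = 3 * 6
  c = 0
  b = 5
  t = 5 - 9
  return t
After constant-fold (7 stmts):
  d = 3
  a = 5
  y = 18
  c = 0
  b = 5
  t = -4
  return t
After dead-code-elim (2 stmts):
  t = -4
  return t
Evaluate:
  d = 3  =>  d = 3
  a = 5 - 0  =>  a = 5
  y = d * 6  =>  y = 18
  c = y * 0  =>  c = 0
  b = 5  =>  b = 5
  t = b - 9  =>  t = -4
  return t = -4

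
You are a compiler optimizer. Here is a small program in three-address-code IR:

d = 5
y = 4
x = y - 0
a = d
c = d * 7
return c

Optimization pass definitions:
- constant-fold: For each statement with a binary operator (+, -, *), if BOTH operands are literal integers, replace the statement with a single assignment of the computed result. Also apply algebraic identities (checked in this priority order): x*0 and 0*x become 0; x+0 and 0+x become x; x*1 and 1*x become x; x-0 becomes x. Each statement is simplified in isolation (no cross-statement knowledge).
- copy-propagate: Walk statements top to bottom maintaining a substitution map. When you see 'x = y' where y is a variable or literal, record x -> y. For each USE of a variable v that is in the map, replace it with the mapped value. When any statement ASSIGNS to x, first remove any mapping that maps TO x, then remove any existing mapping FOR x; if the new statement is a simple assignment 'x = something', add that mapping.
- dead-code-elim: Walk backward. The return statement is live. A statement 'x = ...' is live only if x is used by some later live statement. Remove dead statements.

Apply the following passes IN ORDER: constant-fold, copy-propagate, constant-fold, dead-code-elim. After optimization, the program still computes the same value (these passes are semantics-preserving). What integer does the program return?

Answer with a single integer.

Answer: 35

Derivation:
Initial IR:
  d = 5
  y = 4
  x = y - 0
  a = d
  c = d * 7
  return c
After constant-fold (6 stmts):
  d = 5
  y = 4
  x = y
  a = d
  c = d * 7
  return c
After copy-propagate (6 stmts):
  d = 5
  y = 4
  x = 4
  a = 5
  c = 5 * 7
  return c
After constant-fold (6 stmts):
  d = 5
  y = 4
  x = 4
  a = 5
  c = 35
  return c
After dead-code-elim (2 stmts):
  c = 35
  return c
Evaluate:
  d = 5  =>  d = 5
  y = 4  =>  y = 4
  x = y - 0  =>  x = 4
  a = d  =>  a = 5
  c = d * 7  =>  c = 35
  return c = 35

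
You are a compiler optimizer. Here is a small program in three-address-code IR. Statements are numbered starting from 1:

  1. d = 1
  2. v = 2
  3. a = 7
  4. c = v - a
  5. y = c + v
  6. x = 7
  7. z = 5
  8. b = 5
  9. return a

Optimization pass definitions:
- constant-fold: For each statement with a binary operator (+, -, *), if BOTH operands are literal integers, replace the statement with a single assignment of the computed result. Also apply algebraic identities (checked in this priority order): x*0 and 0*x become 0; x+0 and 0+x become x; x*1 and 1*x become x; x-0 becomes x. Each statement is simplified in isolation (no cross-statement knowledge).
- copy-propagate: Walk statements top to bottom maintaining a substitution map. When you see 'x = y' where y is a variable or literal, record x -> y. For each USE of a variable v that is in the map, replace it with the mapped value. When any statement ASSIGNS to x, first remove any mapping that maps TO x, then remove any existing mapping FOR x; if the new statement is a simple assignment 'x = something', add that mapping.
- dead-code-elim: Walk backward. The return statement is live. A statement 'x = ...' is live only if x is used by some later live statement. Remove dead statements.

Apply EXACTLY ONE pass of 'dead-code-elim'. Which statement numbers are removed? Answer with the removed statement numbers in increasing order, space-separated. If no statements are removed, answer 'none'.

Backward liveness scan:
Stmt 1 'd = 1': DEAD (d not in live set [])
Stmt 2 'v = 2': DEAD (v not in live set [])
Stmt 3 'a = 7': KEEP (a is live); live-in = []
Stmt 4 'c = v - a': DEAD (c not in live set ['a'])
Stmt 5 'y = c + v': DEAD (y not in live set ['a'])
Stmt 6 'x = 7': DEAD (x not in live set ['a'])
Stmt 7 'z = 5': DEAD (z not in live set ['a'])
Stmt 8 'b = 5': DEAD (b not in live set ['a'])
Stmt 9 'return a': KEEP (return); live-in = ['a']
Removed statement numbers: [1, 2, 4, 5, 6, 7, 8]
Surviving IR:
  a = 7
  return a

Answer: 1 2 4 5 6 7 8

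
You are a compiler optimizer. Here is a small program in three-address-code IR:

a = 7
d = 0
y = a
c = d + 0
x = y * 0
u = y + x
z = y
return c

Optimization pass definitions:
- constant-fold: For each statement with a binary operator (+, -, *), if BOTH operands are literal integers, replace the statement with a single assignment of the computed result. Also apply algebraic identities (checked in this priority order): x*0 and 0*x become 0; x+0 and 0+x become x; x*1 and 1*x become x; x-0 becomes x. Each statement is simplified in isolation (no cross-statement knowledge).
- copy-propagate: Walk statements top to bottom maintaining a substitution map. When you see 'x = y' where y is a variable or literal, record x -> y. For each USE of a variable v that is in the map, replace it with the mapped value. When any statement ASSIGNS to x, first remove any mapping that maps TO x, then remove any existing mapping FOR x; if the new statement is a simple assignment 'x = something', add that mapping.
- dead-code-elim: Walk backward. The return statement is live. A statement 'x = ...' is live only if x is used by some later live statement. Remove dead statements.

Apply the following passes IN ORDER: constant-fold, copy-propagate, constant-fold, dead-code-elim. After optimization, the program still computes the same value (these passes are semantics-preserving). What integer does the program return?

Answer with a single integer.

Initial IR:
  a = 7
  d = 0
  y = a
  c = d + 0
  x = y * 0
  u = y + x
  z = y
  return c
After constant-fold (8 stmts):
  a = 7
  d = 0
  y = a
  c = d
  x = 0
  u = y + x
  z = y
  return c
After copy-propagate (8 stmts):
  a = 7
  d = 0
  y = 7
  c = 0
  x = 0
  u = 7 + 0
  z = 7
  return 0
After constant-fold (8 stmts):
  a = 7
  d = 0
  y = 7
  c = 0
  x = 0
  u = 7
  z = 7
  return 0
After dead-code-elim (1 stmts):
  return 0
Evaluate:
  a = 7  =>  a = 7
  d = 0  =>  d = 0
  y = a  =>  y = 7
  c = d + 0  =>  c = 0
  x = y * 0  =>  x = 0
  u = y + x  =>  u = 7
  z = y  =>  z = 7
  return c = 0

Answer: 0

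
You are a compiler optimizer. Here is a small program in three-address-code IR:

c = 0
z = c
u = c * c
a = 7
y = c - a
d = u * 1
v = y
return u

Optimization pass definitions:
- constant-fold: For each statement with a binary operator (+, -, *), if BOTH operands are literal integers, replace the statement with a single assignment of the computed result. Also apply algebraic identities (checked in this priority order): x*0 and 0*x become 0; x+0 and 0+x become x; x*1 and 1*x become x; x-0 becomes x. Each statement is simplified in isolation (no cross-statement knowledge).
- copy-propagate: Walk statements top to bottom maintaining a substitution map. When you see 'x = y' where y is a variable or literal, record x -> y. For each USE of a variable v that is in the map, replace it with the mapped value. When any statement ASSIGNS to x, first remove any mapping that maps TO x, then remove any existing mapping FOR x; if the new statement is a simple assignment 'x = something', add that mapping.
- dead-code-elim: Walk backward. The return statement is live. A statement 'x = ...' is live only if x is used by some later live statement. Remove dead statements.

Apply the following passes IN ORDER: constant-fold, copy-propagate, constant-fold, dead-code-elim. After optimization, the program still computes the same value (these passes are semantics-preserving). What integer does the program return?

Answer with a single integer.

Initial IR:
  c = 0
  z = c
  u = c * c
  a = 7
  y = c - a
  d = u * 1
  v = y
  return u
After constant-fold (8 stmts):
  c = 0
  z = c
  u = c * c
  a = 7
  y = c - a
  d = u
  v = y
  return u
After copy-propagate (8 stmts):
  c = 0
  z = 0
  u = 0 * 0
  a = 7
  y = 0 - 7
  d = u
  v = y
  return u
After constant-fold (8 stmts):
  c = 0
  z = 0
  u = 0
  a = 7
  y = -7
  d = u
  v = y
  return u
After dead-code-elim (2 stmts):
  u = 0
  return u
Evaluate:
  c = 0  =>  c = 0
  z = c  =>  z = 0
  u = c * c  =>  u = 0
  a = 7  =>  a = 7
  y = c - a  =>  y = -7
  d = u * 1  =>  d = 0
  v = y  =>  v = -7
  return u = 0

Answer: 0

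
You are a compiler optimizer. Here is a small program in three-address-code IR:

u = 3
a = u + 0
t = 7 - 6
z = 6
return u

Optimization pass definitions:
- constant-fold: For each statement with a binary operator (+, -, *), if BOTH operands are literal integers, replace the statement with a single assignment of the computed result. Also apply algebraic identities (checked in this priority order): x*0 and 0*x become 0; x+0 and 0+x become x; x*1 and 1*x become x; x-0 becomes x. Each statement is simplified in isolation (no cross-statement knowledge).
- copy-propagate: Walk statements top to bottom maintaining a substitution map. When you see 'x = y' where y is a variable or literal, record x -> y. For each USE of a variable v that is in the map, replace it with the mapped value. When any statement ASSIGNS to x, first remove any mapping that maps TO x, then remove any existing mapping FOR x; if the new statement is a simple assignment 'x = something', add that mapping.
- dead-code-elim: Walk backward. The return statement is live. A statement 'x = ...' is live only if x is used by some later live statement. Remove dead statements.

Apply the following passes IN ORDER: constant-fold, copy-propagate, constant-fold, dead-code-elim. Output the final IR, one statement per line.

Initial IR:
  u = 3
  a = u + 0
  t = 7 - 6
  z = 6
  return u
After constant-fold (5 stmts):
  u = 3
  a = u
  t = 1
  z = 6
  return u
After copy-propagate (5 stmts):
  u = 3
  a = 3
  t = 1
  z = 6
  return 3
After constant-fold (5 stmts):
  u = 3
  a = 3
  t = 1
  z = 6
  return 3
After dead-code-elim (1 stmts):
  return 3

Answer: return 3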